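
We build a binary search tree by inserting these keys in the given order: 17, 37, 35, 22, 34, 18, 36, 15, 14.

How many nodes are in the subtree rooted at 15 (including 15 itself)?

2

Insert 17: tree is empty, so 17 becomes the root.
Insert 37: 37 > 17 → go right. Place as right child of 17.
Insert 35: 35 > 17 → go right; 35 < 37 → go left. Place as left child of 37.
Insert 22: 22 > 17 → go right; 22 < 37 → go left; 22 < 35 → go left. Place as left child of 35.
Insert 34: 34 > 17 → go right; 34 < 37 → go left; 34 < 35 → go left; 34 > 22 → go right. Place as right child of 22.
Insert 18: 18 > 17 → go right; 18 < 37 → go left; 18 < 35 → go left; 18 < 22 → go left. Place as left child of 22.
Insert 36: 36 > 17 → go right; 36 < 37 → go left; 36 > 35 → go right. Place as right child of 35.
Insert 15: 15 < 17 → go left. Place as left child of 17.
Insert 14: 14 < 17 → go left; 14 < 15 → go left. Place as left child of 15.

Subtree rooted at 15 contains: 15, 14 — 2 nodes.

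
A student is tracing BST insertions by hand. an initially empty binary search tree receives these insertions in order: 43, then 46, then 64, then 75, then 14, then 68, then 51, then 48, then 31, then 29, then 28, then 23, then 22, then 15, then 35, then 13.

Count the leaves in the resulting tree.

43: root
46: right child of 43 (depth 1)
64: right child of 46 (depth 2)
75: right child of 64 (depth 3)
14: left child of 43 (depth 1)
68: left child of 75 (depth 4)
51: left child of 64 (depth 3)
48: left child of 51 (depth 4)
31: right child of 14 (depth 2)
29: left child of 31 (depth 3)
28: left child of 29 (depth 4)
23: left child of 28 (depth 5)
22: left child of 23 (depth 6)
15: left child of 22 (depth 7)
35: right child of 31 (depth 3)
13: left child of 14 (depth 2)

Leaves: 13, 15, 35, 48, 68 — 5 in total.

5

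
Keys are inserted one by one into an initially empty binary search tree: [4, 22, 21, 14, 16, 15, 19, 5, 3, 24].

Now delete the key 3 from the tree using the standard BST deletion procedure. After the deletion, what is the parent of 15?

4: root
22: right child of 4 (depth 1)
21: left child of 22 (depth 2)
14: left child of 21 (depth 3)
16: right child of 14 (depth 4)
15: left child of 16 (depth 5)
19: right child of 16 (depth 5)
5: left child of 14 (depth 4)
3: left child of 4 (depth 1)
24: right child of 22 (depth 2)

Delete 3 (at most one child — splice it out).
After deletion, 15's parent is 16.

16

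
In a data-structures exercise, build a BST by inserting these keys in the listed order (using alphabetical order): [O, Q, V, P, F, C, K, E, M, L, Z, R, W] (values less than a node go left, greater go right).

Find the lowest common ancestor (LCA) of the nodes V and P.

Q

Insert O: tree is empty, so O becomes the root.
Insert Q: Q > O → go right. Place as right child of O.
Insert V: V > O → go right; V > Q → go right. Place as right child of Q.
Insert P: P > O → go right; P < Q → go left. Place as left child of Q.
Insert F: F < O → go left. Place as left child of O.
Insert C: C < O → go left; C < F → go left. Place as left child of F.
Insert K: K < O → go left; K > F → go right. Place as right child of F.
Insert E: E < O → go left; E < F → go left; E > C → go right. Place as right child of C.
Insert M: M < O → go left; M > F → go right; M > K → go right. Place as right child of K.
Insert L: L < O → go left; L > F → go right; L > K → go right; L < M → go left. Place as left child of M.
Insert Z: Z > O → go right; Z > Q → go right; Z > V → go right. Place as right child of V.
Insert R: R > O → go right; R > Q → go right; R < V → go left. Place as left child of V.
Insert W: W > O → go right; W > Q → go right; W > V → go right; W < Z → go left. Place as left child of Z.

Path to V: O → Q → V
Path to P: O → Q → P
The paths share a prefix ending at Q, then split left and right.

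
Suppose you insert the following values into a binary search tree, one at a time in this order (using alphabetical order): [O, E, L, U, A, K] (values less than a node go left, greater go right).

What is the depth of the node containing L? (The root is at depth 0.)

Insert O: tree is empty, so O becomes the root.
Insert E: E < O → go left. Place as left child of O.
Insert L: L < O → go left; L > E → go right. Place as right child of E.
Insert U: U > O → go right. Place as right child of O.
Insert A: A < O → go left; A < E → go left. Place as left child of E.
Insert K: K < O → go left; K > E → go right; K < L → go left. Place as left child of L.

Path to L: O → E → L, which is 2 edges.

2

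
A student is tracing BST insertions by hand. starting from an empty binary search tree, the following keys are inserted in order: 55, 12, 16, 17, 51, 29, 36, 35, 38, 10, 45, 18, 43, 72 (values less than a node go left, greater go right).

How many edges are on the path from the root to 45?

55: root
12: left child of 55 (depth 1)
16: right child of 12 (depth 2)
17: right child of 16 (depth 3)
51: right child of 17 (depth 4)
29: left child of 51 (depth 5)
36: right child of 29 (depth 6)
35: left child of 36 (depth 7)
38: right child of 36 (depth 7)
10: left child of 12 (depth 2)
45: right child of 38 (depth 8)
18: left child of 29 (depth 6)
43: left child of 45 (depth 9)
72: right child of 55 (depth 1)

Path to 45: 55 → 12 → 16 → 17 → 51 → 29 → 36 → 38 → 45, which is 8 edges.

8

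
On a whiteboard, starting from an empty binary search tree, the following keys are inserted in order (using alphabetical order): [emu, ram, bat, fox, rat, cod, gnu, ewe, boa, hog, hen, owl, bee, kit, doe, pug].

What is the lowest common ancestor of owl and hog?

Insert emu: tree is empty, so emu becomes the root.
Insert ram: ram > emu → go right. Place as right child of emu.
Insert bat: bat < emu → go left. Place as left child of emu.
Insert fox: fox > emu → go right; fox < ram → go left. Place as left child of ram.
Insert rat: rat > emu → go right; rat > ram → go right. Place as right child of ram.
Insert cod: cod < emu → go left; cod > bat → go right. Place as right child of bat.
Insert gnu: gnu > emu → go right; gnu < ram → go left; gnu > fox → go right. Place as right child of fox.
Insert ewe: ewe > emu → go right; ewe < ram → go left; ewe < fox → go left. Place as left child of fox.
Insert boa: boa < emu → go left; boa > bat → go right; boa < cod → go left. Place as left child of cod.
Insert hog: hog > emu → go right; hog < ram → go left; hog > fox → go right; hog > gnu → go right. Place as right child of gnu.
Insert hen: hen > emu → go right; hen < ram → go left; hen > fox → go right; hen > gnu → go right; hen < hog → go left. Place as left child of hog.
Insert owl: owl > emu → go right; owl < ram → go left; owl > fox → go right; owl > gnu → go right; owl > hog → go right. Place as right child of hog.
Insert bee: bee < emu → go left; bee > bat → go right; bee < cod → go left; bee < boa → go left. Place as left child of boa.
Insert kit: kit > emu → go right; kit < ram → go left; kit > fox → go right; kit > gnu → go right; kit > hog → go right; kit < owl → go left. Place as left child of owl.
Insert doe: doe < emu → go left; doe > bat → go right; doe > cod → go right. Place as right child of cod.
Insert pug: pug > emu → go right; pug < ram → go left; pug > fox → go right; pug > gnu → go right; pug > hog → go right; pug > owl → go right. Place as right child of owl.

Path to owl: emu → ram → fox → gnu → hog → owl
Path to hog: emu → ram → fox → gnu → hog
hog lies on both paths and is an ancestor of the other node.

hog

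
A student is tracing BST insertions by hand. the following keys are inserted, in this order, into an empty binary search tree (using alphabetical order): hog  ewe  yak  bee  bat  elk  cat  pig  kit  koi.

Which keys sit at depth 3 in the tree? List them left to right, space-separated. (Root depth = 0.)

Resulting structure (node: left, right):
  hog: L=ewe, R=yak
  ewe: L=bee, R=–
  yak: L=pig, R=–
  bee: L=bat, R=elk
  bat: L=–, R=–
  elk: L=cat, R=–
  cat: L=–, R=–
  pig: L=kit, R=–
  kit: L=–, R=koi
  koi: L=–, R=–

bat elk kit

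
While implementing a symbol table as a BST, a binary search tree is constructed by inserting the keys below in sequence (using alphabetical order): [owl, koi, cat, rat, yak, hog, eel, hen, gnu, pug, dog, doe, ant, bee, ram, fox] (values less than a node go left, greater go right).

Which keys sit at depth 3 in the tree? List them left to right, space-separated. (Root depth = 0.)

ant hog ram

Resulting structure (node: left, right):
  owl: L=koi, R=rat
  koi: L=cat, R=–
  cat: L=ant, R=hog
  rat: L=pug, R=yak
  yak: L=–, R=–
  hog: L=eel, R=–
  eel: L=dog, R=hen
  hen: L=gnu, R=–
  gnu: L=fox, R=–
  pug: L=–, R=ram
  dog: L=doe, R=–
  doe: L=–, R=–
  ant: L=–, R=bee
  bee: L=–, R=–
  ram: L=–, R=–
  fox: L=–, R=–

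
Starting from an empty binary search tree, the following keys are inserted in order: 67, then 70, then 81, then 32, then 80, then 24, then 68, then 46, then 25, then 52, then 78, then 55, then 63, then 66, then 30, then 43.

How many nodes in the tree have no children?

Resulting structure (node: left, right):
  67: L=32, R=70
  70: L=68, R=81
  81: L=80, R=–
  32: L=24, R=46
  80: L=78, R=–
  24: L=–, R=25
  68: L=–, R=–
  46: L=43, R=52
  25: L=–, R=30
  52: L=–, R=55
  78: L=–, R=–
  55: L=–, R=63
  63: L=–, R=66
  66: L=–, R=–
  30: L=–, R=–
  43: L=–, R=–

Leaves: 30, 43, 66, 68, 78 — 5 in total.

5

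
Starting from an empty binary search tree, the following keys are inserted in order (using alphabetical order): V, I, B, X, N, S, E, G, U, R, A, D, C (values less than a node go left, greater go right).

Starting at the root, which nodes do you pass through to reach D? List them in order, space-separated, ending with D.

Insert V: tree is empty, so V becomes the root.
Insert I: I < V → go left. Place as left child of V.
Insert B: B < V → go left; B < I → go left. Place as left child of I.
Insert X: X > V → go right. Place as right child of V.
Insert N: N < V → go left; N > I → go right. Place as right child of I.
Insert S: S < V → go left; S > I → go right; S > N → go right. Place as right child of N.
Insert E: E < V → go left; E < I → go left; E > B → go right. Place as right child of B.
Insert G: G < V → go left; G < I → go left; G > B → go right; G > E → go right. Place as right child of E.
Insert U: U < V → go left; U > I → go right; U > N → go right; U > S → go right. Place as right child of S.
Insert R: R < V → go left; R > I → go right; R > N → go right; R < S → go left. Place as left child of S.
Insert A: A < V → go left; A < I → go left; A < B → go left. Place as left child of B.
Insert D: D < V → go left; D < I → go left; D > B → go right; D < E → go left. Place as left child of E.
Insert C: C < V → go left; C < I → go left; C > B → go right; C < E → go left; C < D → go left. Place as left child of D.

V I B E D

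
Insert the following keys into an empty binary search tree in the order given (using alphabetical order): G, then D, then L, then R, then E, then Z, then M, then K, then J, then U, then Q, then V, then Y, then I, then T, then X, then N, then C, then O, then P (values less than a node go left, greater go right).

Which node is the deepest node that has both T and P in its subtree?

R

G: root
D: left child of G (depth 1)
L: right child of G (depth 1)
R: right child of L (depth 2)
E: right child of D (depth 2)
Z: right child of R (depth 3)
M: left child of R (depth 3)
K: left child of L (depth 2)
J: left child of K (depth 3)
U: left child of Z (depth 4)
Q: right child of M (depth 4)
V: right child of U (depth 5)
Y: right child of V (depth 6)
I: left child of J (depth 4)
T: left child of U (depth 5)
X: left child of Y (depth 7)
N: left child of Q (depth 5)
C: left child of D (depth 2)
O: right child of N (depth 6)
P: right child of O (depth 7)

Path to T: G → L → R → Z → U → T
Path to P: G → L → R → M → Q → N → O → P
The paths share a prefix ending at R, then split left and right.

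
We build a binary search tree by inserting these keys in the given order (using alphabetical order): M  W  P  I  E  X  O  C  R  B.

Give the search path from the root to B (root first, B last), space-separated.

M I E C B

Resulting structure (node: left, right):
  M: L=I, R=W
  W: L=P, R=X
  P: L=O, R=R
  I: L=E, R=–
  E: L=C, R=–
  X: L=–, R=–
  O: L=–, R=–
  C: L=B, R=–
  R: L=–, R=–
  B: L=–, R=–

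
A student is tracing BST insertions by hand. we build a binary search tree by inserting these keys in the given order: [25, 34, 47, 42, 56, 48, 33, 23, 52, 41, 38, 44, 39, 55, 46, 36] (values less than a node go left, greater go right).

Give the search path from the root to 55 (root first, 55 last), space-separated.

25: root
34: right child of 25 (depth 1)
47: right child of 34 (depth 2)
42: left child of 47 (depth 3)
56: right child of 47 (depth 3)
48: left child of 56 (depth 4)
33: left child of 34 (depth 2)
23: left child of 25 (depth 1)
52: right child of 48 (depth 5)
41: left child of 42 (depth 4)
38: left child of 41 (depth 5)
44: right child of 42 (depth 4)
39: right child of 38 (depth 6)
55: right child of 52 (depth 6)
46: right child of 44 (depth 5)
36: left child of 38 (depth 6)

25 34 47 56 48 52 55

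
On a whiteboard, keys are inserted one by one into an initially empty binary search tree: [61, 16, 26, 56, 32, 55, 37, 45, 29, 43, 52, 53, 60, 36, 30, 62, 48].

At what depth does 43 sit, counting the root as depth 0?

8

Insert 61: tree is empty, so 61 becomes the root.
Insert 16: 16 < 61 → go left. Place as left child of 61.
Insert 26: 26 < 61 → go left; 26 > 16 → go right. Place as right child of 16.
Insert 56: 56 < 61 → go left; 56 > 16 → go right; 56 > 26 → go right. Place as right child of 26.
Insert 32: 32 < 61 → go left; 32 > 16 → go right; 32 > 26 → go right; 32 < 56 → go left. Place as left child of 56.
Insert 55: 55 < 61 → go left; 55 > 16 → go right; 55 > 26 → go right; 55 < 56 → go left; 55 > 32 → go right. Place as right child of 32.
Insert 37: 37 < 61 → go left; 37 > 16 → go right; 37 > 26 → go right; 37 < 56 → go left; 37 > 32 → go right; 37 < 55 → go left. Place as left child of 55.
Insert 45: 45 < 61 → go left; 45 > 16 → go right; 45 > 26 → go right; 45 < 56 → go left; 45 > 32 → go right; 45 < 55 → go left; 45 > 37 → go right. Place as right child of 37.
Insert 29: 29 < 61 → go left; 29 > 16 → go right; 29 > 26 → go right; 29 < 56 → go left; 29 < 32 → go left. Place as left child of 32.
Insert 43: 43 < 61 → go left; 43 > 16 → go right; 43 > 26 → go right; 43 < 56 → go left; 43 > 32 → go right; 43 < 55 → go left; 43 > 37 → go right; 43 < 45 → go left. Place as left child of 45.
Insert 52: 52 < 61 → go left; 52 > 16 → go right; 52 > 26 → go right; 52 < 56 → go left; 52 > 32 → go right; 52 < 55 → go left; 52 > 37 → go right; 52 > 45 → go right. Place as right child of 45.
Insert 53: 53 < 61 → go left; 53 > 16 → go right; 53 > 26 → go right; 53 < 56 → go left; 53 > 32 → go right; 53 < 55 → go left; 53 > 37 → go right; 53 > 45 → go right; 53 > 52 → go right. Place as right child of 52.
Insert 60: 60 < 61 → go left; 60 > 16 → go right; 60 > 26 → go right; 60 > 56 → go right. Place as right child of 56.
Insert 36: 36 < 61 → go left; 36 > 16 → go right; 36 > 26 → go right; 36 < 56 → go left; 36 > 32 → go right; 36 < 55 → go left; 36 < 37 → go left. Place as left child of 37.
Insert 30: 30 < 61 → go left; 30 > 16 → go right; 30 > 26 → go right; 30 < 56 → go left; 30 < 32 → go left; 30 > 29 → go right. Place as right child of 29.
Insert 62: 62 > 61 → go right. Place as right child of 61.
Insert 48: 48 < 61 → go left; 48 > 16 → go right; 48 > 26 → go right; 48 < 56 → go left; 48 > 32 → go right; 48 < 55 → go left; 48 > 37 → go right; 48 > 45 → go right; 48 < 52 → go left. Place as left child of 52.

Path to 43: 61 → 16 → 26 → 56 → 32 → 55 → 37 → 45 → 43, which is 8 edges.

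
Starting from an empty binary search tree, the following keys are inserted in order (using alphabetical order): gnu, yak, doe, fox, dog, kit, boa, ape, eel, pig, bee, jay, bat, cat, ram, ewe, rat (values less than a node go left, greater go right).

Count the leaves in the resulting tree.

5

Insert gnu: tree is empty, so gnu becomes the root.
Insert yak: yak > gnu → go right. Place as right child of gnu.
Insert doe: doe < gnu → go left. Place as left child of gnu.
Insert fox: fox < gnu → go left; fox > doe → go right. Place as right child of doe.
Insert dog: dog < gnu → go left; dog > doe → go right; dog < fox → go left. Place as left child of fox.
Insert kit: kit > gnu → go right; kit < yak → go left. Place as left child of yak.
Insert boa: boa < gnu → go left; boa < doe → go left. Place as left child of doe.
Insert ape: ape < gnu → go left; ape < doe → go left; ape < boa → go left. Place as left child of boa.
Insert eel: eel < gnu → go left; eel > doe → go right; eel < fox → go left; eel > dog → go right. Place as right child of dog.
Insert pig: pig > gnu → go right; pig < yak → go left; pig > kit → go right. Place as right child of kit.
Insert bee: bee < gnu → go left; bee < doe → go left; bee < boa → go left; bee > ape → go right. Place as right child of ape.
Insert jay: jay > gnu → go right; jay < yak → go left; jay < kit → go left. Place as left child of kit.
Insert bat: bat < gnu → go left; bat < doe → go left; bat < boa → go left; bat > ape → go right; bat < bee → go left. Place as left child of bee.
Insert cat: cat < gnu → go left; cat < doe → go left; cat > boa → go right. Place as right child of boa.
Insert ram: ram > gnu → go right; ram < yak → go left; ram > kit → go right; ram > pig → go right. Place as right child of pig.
Insert ewe: ewe < gnu → go left; ewe > doe → go right; ewe < fox → go left; ewe > dog → go right; ewe > eel → go right. Place as right child of eel.
Insert rat: rat > gnu → go right; rat < yak → go left; rat > kit → go right; rat > pig → go right; rat > ram → go right. Place as right child of ram.

Leaves: bat, cat, ewe, jay, rat — 5 in total.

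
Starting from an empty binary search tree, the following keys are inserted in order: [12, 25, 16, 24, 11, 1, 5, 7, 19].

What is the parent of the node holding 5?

12: root
25: right child of 12 (depth 1)
16: left child of 25 (depth 2)
24: right child of 16 (depth 3)
11: left child of 12 (depth 1)
1: left child of 11 (depth 2)
5: right child of 1 (depth 3)
7: right child of 5 (depth 4)
19: left child of 24 (depth 4)

1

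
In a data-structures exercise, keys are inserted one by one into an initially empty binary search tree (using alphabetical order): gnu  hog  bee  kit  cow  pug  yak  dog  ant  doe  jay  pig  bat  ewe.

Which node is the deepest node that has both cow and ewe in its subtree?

gnu: root
hog: right child of gnu (depth 1)
bee: left child of gnu (depth 1)
kit: right child of hog (depth 2)
cow: right child of bee (depth 2)
pug: right child of kit (depth 3)
yak: right child of pug (depth 4)
dog: right child of cow (depth 3)
ant: left child of bee (depth 2)
doe: left child of dog (depth 4)
jay: left child of kit (depth 3)
pig: left child of pug (depth 4)
bat: right child of ant (depth 3)
ewe: right child of dog (depth 4)

Path to cow: gnu → bee → cow
Path to ewe: gnu → bee → cow → dog → ewe
cow lies on both paths and is an ancestor of the other node.

cow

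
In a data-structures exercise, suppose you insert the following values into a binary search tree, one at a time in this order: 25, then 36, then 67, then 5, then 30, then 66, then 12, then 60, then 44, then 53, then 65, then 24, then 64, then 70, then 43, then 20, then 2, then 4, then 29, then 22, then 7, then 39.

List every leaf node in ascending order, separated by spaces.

4 7 22 29 39 53 64 70

Insert 25: tree is empty, so 25 becomes the root.
Insert 36: 36 > 25 → go right. Place as right child of 25.
Insert 67: 67 > 25 → go right; 67 > 36 → go right. Place as right child of 36.
Insert 5: 5 < 25 → go left. Place as left child of 25.
Insert 30: 30 > 25 → go right; 30 < 36 → go left. Place as left child of 36.
Insert 66: 66 > 25 → go right; 66 > 36 → go right; 66 < 67 → go left. Place as left child of 67.
Insert 12: 12 < 25 → go left; 12 > 5 → go right. Place as right child of 5.
Insert 60: 60 > 25 → go right; 60 > 36 → go right; 60 < 67 → go left; 60 < 66 → go left. Place as left child of 66.
Insert 44: 44 > 25 → go right; 44 > 36 → go right; 44 < 67 → go left; 44 < 66 → go left; 44 < 60 → go left. Place as left child of 60.
Insert 53: 53 > 25 → go right; 53 > 36 → go right; 53 < 67 → go left; 53 < 66 → go left; 53 < 60 → go left; 53 > 44 → go right. Place as right child of 44.
Insert 65: 65 > 25 → go right; 65 > 36 → go right; 65 < 67 → go left; 65 < 66 → go left; 65 > 60 → go right. Place as right child of 60.
Insert 24: 24 < 25 → go left; 24 > 5 → go right; 24 > 12 → go right. Place as right child of 12.
Insert 64: 64 > 25 → go right; 64 > 36 → go right; 64 < 67 → go left; 64 < 66 → go left; 64 > 60 → go right; 64 < 65 → go left. Place as left child of 65.
Insert 70: 70 > 25 → go right; 70 > 36 → go right; 70 > 67 → go right. Place as right child of 67.
Insert 43: 43 > 25 → go right; 43 > 36 → go right; 43 < 67 → go left; 43 < 66 → go left; 43 < 60 → go left; 43 < 44 → go left. Place as left child of 44.
Insert 20: 20 < 25 → go left; 20 > 5 → go right; 20 > 12 → go right; 20 < 24 → go left. Place as left child of 24.
Insert 2: 2 < 25 → go left; 2 < 5 → go left. Place as left child of 5.
Insert 4: 4 < 25 → go left; 4 < 5 → go left; 4 > 2 → go right. Place as right child of 2.
Insert 29: 29 > 25 → go right; 29 < 36 → go left; 29 < 30 → go left. Place as left child of 30.
Insert 22: 22 < 25 → go left; 22 > 5 → go right; 22 > 12 → go right; 22 < 24 → go left; 22 > 20 → go right. Place as right child of 20.
Insert 7: 7 < 25 → go left; 7 > 5 → go right; 7 < 12 → go left. Place as left child of 12.
Insert 39: 39 > 25 → go right; 39 > 36 → go right; 39 < 67 → go left; 39 < 66 → go left; 39 < 60 → go left; 39 < 44 → go left; 39 < 43 → go left. Place as left child of 43.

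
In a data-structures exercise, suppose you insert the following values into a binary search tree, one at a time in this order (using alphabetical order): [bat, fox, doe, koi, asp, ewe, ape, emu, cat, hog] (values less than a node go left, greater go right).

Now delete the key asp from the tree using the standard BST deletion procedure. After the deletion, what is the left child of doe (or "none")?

cat

bat: root
fox: right child of bat (depth 1)
doe: left child of fox (depth 2)
koi: right child of fox (depth 2)
asp: left child of bat (depth 1)
ewe: right child of doe (depth 3)
ape: left child of asp (depth 2)
emu: left child of ewe (depth 4)
cat: left child of doe (depth 3)
hog: left child of koi (depth 3)

Delete asp (at most one child — splice it out).
After deletion, doe's left child: cat.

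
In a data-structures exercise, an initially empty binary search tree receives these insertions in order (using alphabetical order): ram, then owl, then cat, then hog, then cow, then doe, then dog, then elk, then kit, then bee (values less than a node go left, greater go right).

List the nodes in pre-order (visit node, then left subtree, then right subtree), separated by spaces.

Resulting structure (node: left, right):
  ram: L=owl, R=–
  owl: L=cat, R=–
  cat: L=bee, R=hog
  hog: L=cow, R=kit
  cow: L=–, R=doe
  doe: L=–, R=dog
  dog: L=–, R=elk
  elk: L=–, R=–
  kit: L=–, R=–
  bee: L=–, R=–

ram owl cat bee hog cow doe dog elk kit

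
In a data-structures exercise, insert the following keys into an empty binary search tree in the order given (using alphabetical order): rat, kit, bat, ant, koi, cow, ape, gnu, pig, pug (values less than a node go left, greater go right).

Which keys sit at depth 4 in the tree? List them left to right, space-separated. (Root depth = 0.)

ape gnu pug

rat: root
kit: left child of rat (depth 1)
bat: left child of kit (depth 2)
ant: left child of bat (depth 3)
koi: right child of kit (depth 2)
cow: right child of bat (depth 3)
ape: right child of ant (depth 4)
gnu: right child of cow (depth 4)
pig: right child of koi (depth 3)
pug: right child of pig (depth 4)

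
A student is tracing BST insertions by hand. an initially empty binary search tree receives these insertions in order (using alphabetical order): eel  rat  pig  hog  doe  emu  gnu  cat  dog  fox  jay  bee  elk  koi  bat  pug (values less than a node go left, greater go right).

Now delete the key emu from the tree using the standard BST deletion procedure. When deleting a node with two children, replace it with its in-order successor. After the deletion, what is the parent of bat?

eel: root
rat: right child of eel (depth 1)
pig: left child of rat (depth 2)
hog: left child of pig (depth 3)
doe: left child of eel (depth 1)
emu: left child of hog (depth 4)
gnu: right child of emu (depth 5)
cat: left child of doe (depth 2)
dog: right child of doe (depth 2)
fox: left child of gnu (depth 6)
jay: right child of hog (depth 4)
bee: left child of cat (depth 3)
elk: left child of emu (depth 5)
koi: right child of jay (depth 5)
bat: left child of bee (depth 4)
pug: right child of pig (depth 3)

Delete emu (two children — replace with in-order successor).
After deletion, bat's parent is bee.

bee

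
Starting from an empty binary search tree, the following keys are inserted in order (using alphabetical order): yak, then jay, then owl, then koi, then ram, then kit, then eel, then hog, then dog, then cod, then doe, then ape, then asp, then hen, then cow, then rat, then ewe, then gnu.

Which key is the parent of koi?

Insert yak: tree is empty, so yak becomes the root.
Insert jay: jay < yak → go left. Place as left child of yak.
Insert owl: owl < yak → go left; owl > jay → go right. Place as right child of jay.
Insert koi: koi < yak → go left; koi > jay → go right; koi < owl → go left. Place as left child of owl.
Insert ram: ram < yak → go left; ram > jay → go right; ram > owl → go right. Place as right child of owl.
Insert kit: kit < yak → go left; kit > jay → go right; kit < owl → go left; kit < koi → go left. Place as left child of koi.
Insert eel: eel < yak → go left; eel < jay → go left. Place as left child of jay.
Insert hog: hog < yak → go left; hog < jay → go left; hog > eel → go right. Place as right child of eel.
Insert dog: dog < yak → go left; dog < jay → go left; dog < eel → go left. Place as left child of eel.
Insert cod: cod < yak → go left; cod < jay → go left; cod < eel → go left; cod < dog → go left. Place as left child of dog.
Insert doe: doe < yak → go left; doe < jay → go left; doe < eel → go left; doe < dog → go left; doe > cod → go right. Place as right child of cod.
Insert ape: ape < yak → go left; ape < jay → go left; ape < eel → go left; ape < dog → go left; ape < cod → go left. Place as left child of cod.
Insert asp: asp < yak → go left; asp < jay → go left; asp < eel → go left; asp < dog → go left; asp < cod → go left; asp > ape → go right. Place as right child of ape.
Insert hen: hen < yak → go left; hen < jay → go left; hen > eel → go right; hen < hog → go left. Place as left child of hog.
Insert cow: cow < yak → go left; cow < jay → go left; cow < eel → go left; cow < dog → go left; cow > cod → go right; cow < doe → go left. Place as left child of doe.
Insert rat: rat < yak → go left; rat > jay → go right; rat > owl → go right; rat > ram → go right. Place as right child of ram.
Insert ewe: ewe < yak → go left; ewe < jay → go left; ewe > eel → go right; ewe < hog → go left; ewe < hen → go left. Place as left child of hen.
Insert gnu: gnu < yak → go left; gnu < jay → go left; gnu > eel → go right; gnu < hog → go left; gnu < hen → go left; gnu > ewe → go right. Place as right child of ewe.

owl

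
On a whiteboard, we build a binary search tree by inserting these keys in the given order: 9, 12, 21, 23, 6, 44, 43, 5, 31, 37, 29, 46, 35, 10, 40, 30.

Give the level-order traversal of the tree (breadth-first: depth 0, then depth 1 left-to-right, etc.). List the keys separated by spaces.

9: root
12: right child of 9 (depth 1)
21: right child of 12 (depth 2)
23: right child of 21 (depth 3)
6: left child of 9 (depth 1)
44: right child of 23 (depth 4)
43: left child of 44 (depth 5)
5: left child of 6 (depth 2)
31: left child of 43 (depth 6)
37: right child of 31 (depth 7)
29: left child of 31 (depth 7)
46: right child of 44 (depth 5)
35: left child of 37 (depth 8)
10: left child of 12 (depth 2)
40: right child of 37 (depth 8)
30: right child of 29 (depth 8)

9 6 12 5 10 21 23 44 43 46 31 29 37 30 35 40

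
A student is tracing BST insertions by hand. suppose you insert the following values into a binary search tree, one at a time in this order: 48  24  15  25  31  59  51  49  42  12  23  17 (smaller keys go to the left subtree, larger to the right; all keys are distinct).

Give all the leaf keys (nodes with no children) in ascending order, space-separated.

Insert 48: tree is empty, so 48 becomes the root.
Insert 24: 24 < 48 → go left. Place as left child of 48.
Insert 15: 15 < 48 → go left; 15 < 24 → go left. Place as left child of 24.
Insert 25: 25 < 48 → go left; 25 > 24 → go right. Place as right child of 24.
Insert 31: 31 < 48 → go left; 31 > 24 → go right; 31 > 25 → go right. Place as right child of 25.
Insert 59: 59 > 48 → go right. Place as right child of 48.
Insert 51: 51 > 48 → go right; 51 < 59 → go left. Place as left child of 59.
Insert 49: 49 > 48 → go right; 49 < 59 → go left; 49 < 51 → go left. Place as left child of 51.
Insert 42: 42 < 48 → go left; 42 > 24 → go right; 42 > 25 → go right; 42 > 31 → go right. Place as right child of 31.
Insert 12: 12 < 48 → go left; 12 < 24 → go left; 12 < 15 → go left. Place as left child of 15.
Insert 23: 23 < 48 → go left; 23 < 24 → go left; 23 > 15 → go right. Place as right child of 15.
Insert 17: 17 < 48 → go left; 17 < 24 → go left; 17 > 15 → go right; 17 < 23 → go left. Place as left child of 23.

12 17 42 49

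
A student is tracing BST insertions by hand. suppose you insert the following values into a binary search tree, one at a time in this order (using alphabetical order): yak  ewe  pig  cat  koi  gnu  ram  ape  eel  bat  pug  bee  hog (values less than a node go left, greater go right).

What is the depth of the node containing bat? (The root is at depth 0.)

yak: root
ewe: left child of yak (depth 1)
pig: right child of ewe (depth 2)
cat: left child of ewe (depth 2)
koi: left child of pig (depth 3)
gnu: left child of koi (depth 4)
ram: right child of pig (depth 3)
ape: left child of cat (depth 3)
eel: right child of cat (depth 3)
bat: right child of ape (depth 4)
pug: left child of ram (depth 4)
bee: right child of bat (depth 5)
hog: right child of gnu (depth 5)

Path to bat: yak → ewe → cat → ape → bat, which is 4 edges.

4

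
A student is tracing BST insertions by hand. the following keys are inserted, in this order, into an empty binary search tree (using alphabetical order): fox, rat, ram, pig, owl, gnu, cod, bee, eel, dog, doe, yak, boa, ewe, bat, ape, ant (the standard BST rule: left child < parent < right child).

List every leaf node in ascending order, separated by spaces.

Resulting structure (node: left, right):
  fox: L=cod, R=rat
  rat: L=ram, R=yak
  ram: L=pig, R=–
  pig: L=owl, R=–
  owl: L=gnu, R=–
  gnu: L=–, R=–
  cod: L=bee, R=eel
  bee: L=bat, R=boa
  eel: L=dog, R=ewe
  dog: L=doe, R=–
  doe: L=–, R=–
  yak: L=–, R=–
  boa: L=–, R=–
  ewe: L=–, R=–
  bat: L=ape, R=–
  ape: L=ant, R=–
  ant: L=–, R=–

ant boa doe ewe gnu yak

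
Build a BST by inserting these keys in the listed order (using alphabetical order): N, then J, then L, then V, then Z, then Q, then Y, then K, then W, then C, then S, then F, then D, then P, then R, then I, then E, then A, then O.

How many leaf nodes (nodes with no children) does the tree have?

N: root
J: left child of N (depth 1)
L: right child of J (depth 2)
V: right child of N (depth 1)
Z: right child of V (depth 2)
Q: left child of V (depth 2)
Y: left child of Z (depth 3)
K: left child of L (depth 3)
W: left child of Y (depth 4)
C: left child of J (depth 2)
S: right child of Q (depth 3)
F: right child of C (depth 3)
D: left child of F (depth 4)
P: left child of Q (depth 3)
R: left child of S (depth 4)
I: right child of F (depth 4)
E: right child of D (depth 5)
A: left child of C (depth 3)
O: left child of P (depth 4)

Leaves: A, E, I, K, O, R, W — 7 in total.

7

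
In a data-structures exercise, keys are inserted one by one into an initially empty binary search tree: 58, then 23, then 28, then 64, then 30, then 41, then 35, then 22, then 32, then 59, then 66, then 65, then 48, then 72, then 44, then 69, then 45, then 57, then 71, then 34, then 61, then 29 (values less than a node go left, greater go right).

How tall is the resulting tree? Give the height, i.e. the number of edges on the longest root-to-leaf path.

7

58: root
23: left child of 58 (depth 1)
28: right child of 23 (depth 2)
64: right child of 58 (depth 1)
30: right child of 28 (depth 3)
41: right child of 30 (depth 4)
35: left child of 41 (depth 5)
22: left child of 23 (depth 2)
32: left child of 35 (depth 6)
59: left child of 64 (depth 2)
66: right child of 64 (depth 2)
65: left child of 66 (depth 3)
48: right child of 41 (depth 5)
72: right child of 66 (depth 3)
44: left child of 48 (depth 6)
69: left child of 72 (depth 4)
45: right child of 44 (depth 7)
57: right child of 48 (depth 6)
71: right child of 69 (depth 5)
34: right child of 32 (depth 7)
61: right child of 59 (depth 3)
29: left child of 30 (depth 4)

The deepest node is 45 at depth 7.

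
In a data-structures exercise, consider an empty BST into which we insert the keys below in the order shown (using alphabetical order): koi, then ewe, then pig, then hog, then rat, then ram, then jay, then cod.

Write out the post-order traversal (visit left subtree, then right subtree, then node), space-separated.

cod jay hog ewe ram rat pig koi

Insert koi: tree is empty, so koi becomes the root.
Insert ewe: ewe < koi → go left. Place as left child of koi.
Insert pig: pig > koi → go right. Place as right child of koi.
Insert hog: hog < koi → go left; hog > ewe → go right. Place as right child of ewe.
Insert rat: rat > koi → go right; rat > pig → go right. Place as right child of pig.
Insert ram: ram > koi → go right; ram > pig → go right; ram < rat → go left. Place as left child of rat.
Insert jay: jay < koi → go left; jay > ewe → go right; jay > hog → go right. Place as right child of hog.
Insert cod: cod < koi → go left; cod < ewe → go left. Place as left child of ewe.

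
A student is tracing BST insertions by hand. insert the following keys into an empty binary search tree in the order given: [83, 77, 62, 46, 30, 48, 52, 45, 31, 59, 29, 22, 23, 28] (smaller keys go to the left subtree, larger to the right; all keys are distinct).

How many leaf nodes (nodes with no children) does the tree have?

Insert 83: tree is empty, so 83 becomes the root.
Insert 77: 77 < 83 → go left. Place as left child of 83.
Insert 62: 62 < 83 → go left; 62 < 77 → go left. Place as left child of 77.
Insert 46: 46 < 83 → go left; 46 < 77 → go left; 46 < 62 → go left. Place as left child of 62.
Insert 30: 30 < 83 → go left; 30 < 77 → go left; 30 < 62 → go left; 30 < 46 → go left. Place as left child of 46.
Insert 48: 48 < 83 → go left; 48 < 77 → go left; 48 < 62 → go left; 48 > 46 → go right. Place as right child of 46.
Insert 52: 52 < 83 → go left; 52 < 77 → go left; 52 < 62 → go left; 52 > 46 → go right; 52 > 48 → go right. Place as right child of 48.
Insert 45: 45 < 83 → go left; 45 < 77 → go left; 45 < 62 → go left; 45 < 46 → go left; 45 > 30 → go right. Place as right child of 30.
Insert 31: 31 < 83 → go left; 31 < 77 → go left; 31 < 62 → go left; 31 < 46 → go left; 31 > 30 → go right; 31 < 45 → go left. Place as left child of 45.
Insert 59: 59 < 83 → go left; 59 < 77 → go left; 59 < 62 → go left; 59 > 46 → go right; 59 > 48 → go right; 59 > 52 → go right. Place as right child of 52.
Insert 29: 29 < 83 → go left; 29 < 77 → go left; 29 < 62 → go left; 29 < 46 → go left; 29 < 30 → go left. Place as left child of 30.
Insert 22: 22 < 83 → go left; 22 < 77 → go left; 22 < 62 → go left; 22 < 46 → go left; 22 < 30 → go left; 22 < 29 → go left. Place as left child of 29.
Insert 23: 23 < 83 → go left; 23 < 77 → go left; 23 < 62 → go left; 23 < 46 → go left; 23 < 30 → go left; 23 < 29 → go left; 23 > 22 → go right. Place as right child of 22.
Insert 28: 28 < 83 → go left; 28 < 77 → go left; 28 < 62 → go left; 28 < 46 → go left; 28 < 30 → go left; 28 < 29 → go left; 28 > 22 → go right; 28 > 23 → go right. Place as right child of 23.

Leaves: 28, 31, 59 — 3 in total.

3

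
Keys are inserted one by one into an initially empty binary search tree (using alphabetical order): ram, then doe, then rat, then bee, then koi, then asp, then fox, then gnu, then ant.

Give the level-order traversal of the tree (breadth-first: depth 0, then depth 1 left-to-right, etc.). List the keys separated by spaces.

Resulting structure (node: left, right):
  ram: L=doe, R=rat
  doe: L=bee, R=koi
  rat: L=–, R=–
  bee: L=asp, R=–
  koi: L=fox, R=–
  asp: L=ant, R=–
  fox: L=–, R=gnu
  gnu: L=–, R=–
  ant: L=–, R=–

ram doe rat bee koi asp fox ant gnu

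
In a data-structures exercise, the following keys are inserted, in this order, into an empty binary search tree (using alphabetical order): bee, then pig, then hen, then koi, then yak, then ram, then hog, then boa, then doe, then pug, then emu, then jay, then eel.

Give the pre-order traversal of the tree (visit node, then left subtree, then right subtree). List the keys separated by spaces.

bee pig hen boa doe emu eel koi hog jay yak ram pug

Insert bee: tree is empty, so bee becomes the root.
Insert pig: pig > bee → go right. Place as right child of bee.
Insert hen: hen > bee → go right; hen < pig → go left. Place as left child of pig.
Insert koi: koi > bee → go right; koi < pig → go left; koi > hen → go right. Place as right child of hen.
Insert yak: yak > bee → go right; yak > pig → go right. Place as right child of pig.
Insert ram: ram > bee → go right; ram > pig → go right; ram < yak → go left. Place as left child of yak.
Insert hog: hog > bee → go right; hog < pig → go left; hog > hen → go right; hog < koi → go left. Place as left child of koi.
Insert boa: boa > bee → go right; boa < pig → go left; boa < hen → go left. Place as left child of hen.
Insert doe: doe > bee → go right; doe < pig → go left; doe < hen → go left; doe > boa → go right. Place as right child of boa.
Insert pug: pug > bee → go right; pug > pig → go right; pug < yak → go left; pug < ram → go left. Place as left child of ram.
Insert emu: emu > bee → go right; emu < pig → go left; emu < hen → go left; emu > boa → go right; emu > doe → go right. Place as right child of doe.
Insert jay: jay > bee → go right; jay < pig → go left; jay > hen → go right; jay < koi → go left; jay > hog → go right. Place as right child of hog.
Insert eel: eel > bee → go right; eel < pig → go left; eel < hen → go left; eel > boa → go right; eel > doe → go right; eel < emu → go left. Place as left child of emu.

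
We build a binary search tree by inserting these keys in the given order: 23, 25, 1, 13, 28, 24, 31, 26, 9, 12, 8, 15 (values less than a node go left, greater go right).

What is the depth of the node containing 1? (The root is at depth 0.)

23: root
25: right child of 23 (depth 1)
1: left child of 23 (depth 1)
13: right child of 1 (depth 2)
28: right child of 25 (depth 2)
24: left child of 25 (depth 2)
31: right child of 28 (depth 3)
26: left child of 28 (depth 3)
9: left child of 13 (depth 3)
12: right child of 9 (depth 4)
8: left child of 9 (depth 4)
15: right child of 13 (depth 3)

Path to 1: 23 → 1, which is 1 edge.

1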